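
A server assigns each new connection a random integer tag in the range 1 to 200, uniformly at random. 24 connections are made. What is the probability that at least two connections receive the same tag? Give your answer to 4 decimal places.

0.7625

It's easier to compute the probability that all 24 are distinct.
P(all distinct) = 200/200 · 199/200 · ··· · 177/200 ≈ 0.2375.
So the probability of at least one match is 1 − 0.2375 = 0.7625.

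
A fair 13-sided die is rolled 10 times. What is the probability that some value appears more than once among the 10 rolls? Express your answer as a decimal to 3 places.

0.992

P(all 10 different) = 13/13 · 12/13 · ··· · 4/13 ≈ 0.008.
P(at least two equal) = 1 − 0.008 = 0.992.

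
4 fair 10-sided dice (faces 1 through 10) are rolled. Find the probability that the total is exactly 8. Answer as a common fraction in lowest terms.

7/2000

There are 10^4 = 10000 equally likely outcomes.
The number of ordered 4-tuples from {1,…,10} summing to 8 is 35.
P(sum = 8) = 35/10000 = 7/2000.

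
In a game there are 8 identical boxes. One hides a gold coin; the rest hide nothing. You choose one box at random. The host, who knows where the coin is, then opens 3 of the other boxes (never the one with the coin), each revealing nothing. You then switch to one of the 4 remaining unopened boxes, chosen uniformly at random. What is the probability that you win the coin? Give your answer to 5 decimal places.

0.21875

Your original box holds the coin with probability 1/8, so the other 7 collectively hold it with probability 7/8.
The host can always find 3 empty boxes to open, so the reveals don't change that 7/8; it is now spread over the 4 remaining unopened boxes.
P(win by switching) = (7/8) · (1/4) = 7/32 ≈ 0.21875.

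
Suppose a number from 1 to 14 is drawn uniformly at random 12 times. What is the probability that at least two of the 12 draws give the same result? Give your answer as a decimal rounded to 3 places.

0.999

P(all 12 different) = 14/14 · 13/14 · ··· · 3/14 ≈ 0.001.
P(at least two equal) = 1 − 0.001 = 0.999.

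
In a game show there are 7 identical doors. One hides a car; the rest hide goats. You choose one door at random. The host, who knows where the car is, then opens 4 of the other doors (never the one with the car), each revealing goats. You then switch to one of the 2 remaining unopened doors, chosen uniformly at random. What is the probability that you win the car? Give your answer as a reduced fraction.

Your original door holds the car with probability 1/7, so the other 6 collectively hold it with probability 6/7.
The host can always find 4 empty doors to open, so the reveals don't change that 6/7; it is now spread over the 2 remaining unopened doors.
P(win by switching) = (6/7) · (1/2) = 3/7.

3/7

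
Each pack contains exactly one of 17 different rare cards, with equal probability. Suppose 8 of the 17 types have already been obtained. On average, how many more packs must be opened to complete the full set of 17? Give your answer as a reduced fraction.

Starting from 8 distinct types, each trial gives a new one with probability (17−i)/17 when i types are held, so the wait for the next new type is 17/(17−i).
E = 17/9 + 17/8 + 17/7 + 17/6 + 17/5 + 17/4 + 17/3 + 17/2 + 17/1 = 121193/2520.

121193/2520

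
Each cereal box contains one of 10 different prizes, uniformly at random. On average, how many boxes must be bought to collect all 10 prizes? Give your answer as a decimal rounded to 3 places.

29.290

After i distinct types are collected, each trial gives a new one with probability (10−i)/10, so the expected wait for the next new type is 10/(10−i).
E = 10/10 + 10/9 + 10/8 + 10/7 + 10/6 + 10/5 + 10/4 + 10/3 + 10/2 + 10/1 = 7381/252 ≈ 29.290.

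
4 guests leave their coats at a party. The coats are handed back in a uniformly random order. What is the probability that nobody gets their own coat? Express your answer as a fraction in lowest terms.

This is the derangement probability: permutations of 4 with no fixed point.
D(4) = 4! · (1 − 1/1! + 1/2! − ··· + (−1)^4/4!) = 9.
P = 9/24 = 3/8.

3/8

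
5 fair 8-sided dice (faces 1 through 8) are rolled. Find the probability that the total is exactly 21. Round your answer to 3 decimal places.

There are 8^5 = 32768 equally likely outcomes.
The number of ordered 5-tuples from {1,…,8} summing to 21 is 2380.
P(sum = 21) = 2380/32768 = 595/8192 ≈ 0.073.

0.073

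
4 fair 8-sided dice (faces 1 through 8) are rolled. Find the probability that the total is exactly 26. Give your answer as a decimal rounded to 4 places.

There are 8^4 = 4096 equally likely outcomes.
The number of ordered 4-tuples from {1,…,8} summing to 26 is 84.
P(sum = 26) = 84/4096 = 21/1024 ≈ 0.0205.

0.0205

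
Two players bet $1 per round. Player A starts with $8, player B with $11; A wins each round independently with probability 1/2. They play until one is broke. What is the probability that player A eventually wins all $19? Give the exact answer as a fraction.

8/19

With a fair step, P(i) = ½P(i−1) + ½P(i+1) with P(0)=0, P(19)=1 has the linear solution P(i) = i/19.
P(8) = 8/19.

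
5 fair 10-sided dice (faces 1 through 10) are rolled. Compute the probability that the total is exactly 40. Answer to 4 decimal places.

0.0100

There are 10^5 = 100000 equally likely outcomes.
The number of ordered 5-tuples from {1,…,10} summing to 40 is 996.
P(sum = 40) = 996/100000 = 249/25000 ≈ 0.0100.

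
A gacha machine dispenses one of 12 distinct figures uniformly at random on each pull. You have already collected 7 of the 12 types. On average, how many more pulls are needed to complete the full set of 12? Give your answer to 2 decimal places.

Starting from 7 distinct types, each trial gives a new one with probability (12−i)/12 when i types are held, so the wait for the next new type is 12/(12−i).
E = 12/5 + 12/4 + 12/3 + 12/2 + 12/1 = 137/5 ≈ 27.40.

27.40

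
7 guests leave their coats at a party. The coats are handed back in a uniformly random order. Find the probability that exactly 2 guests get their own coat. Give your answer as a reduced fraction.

Choose which 2 of the 7 are fixed: C(7,2) = 21 ways.
The remaining 5 must have no fixed point: D(5) = 44.
P = 21·44/5040 = 11/60.

11/60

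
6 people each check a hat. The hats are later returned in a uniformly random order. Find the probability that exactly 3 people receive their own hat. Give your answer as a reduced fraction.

Choose which 3 of the 6 are fixed: C(6,3) = 20 ways.
The remaining 3 must have no fixed point: D(3) = 2.
P = 20·2/720 = 1/18.

1/18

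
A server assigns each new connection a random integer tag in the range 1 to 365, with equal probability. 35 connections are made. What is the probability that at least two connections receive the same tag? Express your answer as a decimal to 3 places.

It's easier to compute the probability that all 35 are distinct.
P(all distinct) = 365/365 · 364/365 · ··· · 331/365 ≈ 0.186.
So the probability of at least one match is 1 − 0.186 = 0.814.

0.814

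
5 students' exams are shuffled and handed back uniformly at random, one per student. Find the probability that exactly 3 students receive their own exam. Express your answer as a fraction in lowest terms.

Choose which 3 of the 5 are fixed: C(5,3) = 10 ways.
The remaining 2 must have no fixed point: D(2) = 1.
P = 10·1/120 = 1/12.

1/12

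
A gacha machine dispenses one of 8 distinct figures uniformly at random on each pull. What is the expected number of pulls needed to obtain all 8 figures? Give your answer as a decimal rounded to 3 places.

After i distinct types are collected, each trial gives a new one with probability (8−i)/8, so the expected wait for the next new type is 8/(8−i).
E = 8/8 + 8/7 + 8/6 + 8/5 + 8/4 + 8/3 + 8/2 + 8/1 = 761/35 ≈ 21.743.

21.743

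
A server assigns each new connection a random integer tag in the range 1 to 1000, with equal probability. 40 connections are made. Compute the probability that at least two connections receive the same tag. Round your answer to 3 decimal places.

0.546

It's easier to compute the probability that all 40 are distinct.
P(all distinct) = 1000/1000 · 999/1000 · ··· · 961/1000 ≈ 0.454.
So the probability of at least one match is 1 − 0.454 = 0.546.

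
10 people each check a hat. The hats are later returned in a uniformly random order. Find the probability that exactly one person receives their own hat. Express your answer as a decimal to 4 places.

0.3679

Choose which one is fixed: C(10,1) = 10 ways.
The remaining 9 must have no fixed point: D(9) = 133496.
P = 10·133496/3628800 = 16687/45360 ≈ 0.3679.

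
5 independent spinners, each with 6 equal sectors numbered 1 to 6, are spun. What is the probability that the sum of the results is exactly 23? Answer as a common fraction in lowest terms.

There are 6^5 = 7776 equally likely outcomes.
The number of ordered 5-tuples from {1,…,6} summing to 23 is 305.
P(sum = 23) = 305/7776.

305/7776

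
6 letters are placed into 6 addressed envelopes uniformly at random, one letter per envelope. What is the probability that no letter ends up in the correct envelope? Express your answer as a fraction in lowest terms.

This is the derangement probability: permutations of 6 with no fixed point.
D(6) = 6! · (1 − 1/1! + 1/2! − ··· + (−1)^6/6!) = 265.
P = 265/720 = 53/144.

53/144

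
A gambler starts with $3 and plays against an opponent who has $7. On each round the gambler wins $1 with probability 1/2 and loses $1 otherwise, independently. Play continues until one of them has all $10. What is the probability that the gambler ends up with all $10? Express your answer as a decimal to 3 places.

With a fair step, P(i) = ½P(i−1) + ½P(i+1) with P(0)=0, P(10)=1 has the linear solution P(i) = i/10.
P(3) = 3/10 ≈ 0.300.

0.300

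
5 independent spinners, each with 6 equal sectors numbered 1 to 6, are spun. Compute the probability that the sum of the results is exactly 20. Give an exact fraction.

217/2592

There are 6^5 = 7776 equally likely outcomes.
The number of ordered 5-tuples from {1,…,6} summing to 20 is 651.
P(sum = 20) = 651/7776 = 217/2592.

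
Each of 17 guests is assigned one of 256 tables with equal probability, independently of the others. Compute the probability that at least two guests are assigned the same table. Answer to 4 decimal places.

0.4190

It's easier to compute the probability that all 17 are distinct.
P(all distinct) = 256/256 · 255/256 · ··· · 240/256 ≈ 0.5810.
So the probability of at least one match is 1 − 0.5810 = 0.4190.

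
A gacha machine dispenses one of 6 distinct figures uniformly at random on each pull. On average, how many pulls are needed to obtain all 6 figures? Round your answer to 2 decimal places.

14.70

After i distinct types are collected, each trial gives a new one with probability (6−i)/6, so the expected wait for the next new type is 6/(6−i).
E = 6/6 + 6/5 + 6/4 + 6/3 + 6/2 + 6/1 = 147/10 ≈ 14.70.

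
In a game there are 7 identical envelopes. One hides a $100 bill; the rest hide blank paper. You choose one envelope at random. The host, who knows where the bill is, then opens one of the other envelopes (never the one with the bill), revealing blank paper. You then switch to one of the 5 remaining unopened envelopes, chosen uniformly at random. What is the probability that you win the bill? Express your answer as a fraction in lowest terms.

Your original envelope holds the bill with probability 1/7, so the other 6 collectively hold it with probability 6/7.
The host can always find an empty envelope to open, so this doesn't change that 6/7; it is now spread over the 5 remaining unopened envelopes.
P(win by switching) = (6/7) · (1/5) = 6/35.

6/35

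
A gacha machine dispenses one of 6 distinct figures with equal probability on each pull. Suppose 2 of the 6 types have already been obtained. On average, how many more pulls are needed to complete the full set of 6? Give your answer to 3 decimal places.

Starting from 2 distinct types, each trial gives a new one with probability (6−i)/6 when i types are held, so the wait for the next new type is 6/(6−i).
E = 6/4 + 6/3 + 6/2 + 6/1 = 25/2 ≈ 12.500.

12.500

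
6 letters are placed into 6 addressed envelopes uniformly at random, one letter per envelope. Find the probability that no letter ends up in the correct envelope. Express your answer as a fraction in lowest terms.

This is the derangement probability: permutations of 6 with no fixed point.
D(6) = 6! · (1 − 1/1! + 1/2! − ··· + (−1)^6/6!) = 265.
P = 265/720 = 53/144.

53/144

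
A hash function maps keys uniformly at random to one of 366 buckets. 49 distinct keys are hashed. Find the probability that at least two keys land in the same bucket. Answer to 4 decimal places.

0.9654

It's easier to compute the probability that all 49 are distinct.
P(all distinct) = 366/366 · 365/366 · ··· · 318/366 ≈ 0.0346.
So the probability of at least one match is 1 − 0.0346 = 0.9654.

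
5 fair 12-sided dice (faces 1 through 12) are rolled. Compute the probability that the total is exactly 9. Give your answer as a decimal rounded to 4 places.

0.0003

There are 12^5 = 248832 equally likely outcomes.
The number of ordered 5-tuples from {1,…,12} summing to 9 is 70.
P(sum = 9) = 70/248832 = 35/124416 ≈ 0.0003.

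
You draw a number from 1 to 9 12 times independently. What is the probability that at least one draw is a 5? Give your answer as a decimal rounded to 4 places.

P(no draw is a 5) = (8/9)^12 ≈ 0.2433.
P(at least one) = 1 − 0.2433 = 0.7567.

0.7567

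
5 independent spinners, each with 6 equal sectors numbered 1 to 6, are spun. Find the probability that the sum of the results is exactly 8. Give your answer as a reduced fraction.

There are 6^5 = 7776 equally likely outcomes.
The number of ordered 5-tuples from {1,…,6} summing to 8 is 35.
P(sum = 8) = 35/7776.

35/7776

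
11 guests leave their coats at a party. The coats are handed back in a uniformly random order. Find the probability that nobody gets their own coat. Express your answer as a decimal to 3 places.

0.368

This is the derangement probability: permutations of 11 with no fixed point.
D(11) = 11! · (1 − 1/1! + 1/2! − ··· + (−1)^11/11!) = 14684570.
P = 14684570/39916800 = 1468457/3991680 ≈ 0.368.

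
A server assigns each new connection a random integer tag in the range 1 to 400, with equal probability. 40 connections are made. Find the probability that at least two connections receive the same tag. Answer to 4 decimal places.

It's easier to compute the probability that all 40 are distinct.
P(all distinct) = 400/400 · 399/400 · ··· · 361/400 ≈ 0.1330.
So the probability of at least one match is 1 − 0.1330 = 0.8670.

0.8670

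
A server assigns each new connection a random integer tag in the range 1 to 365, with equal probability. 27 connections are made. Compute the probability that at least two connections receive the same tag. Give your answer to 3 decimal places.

It's easier to compute the probability that all 27 are distinct.
P(all distinct) = 365/365 · 364/365 · ··· · 339/365 ≈ 0.373.
So the probability of at least one match is 1 − 0.373 = 0.627.

0.627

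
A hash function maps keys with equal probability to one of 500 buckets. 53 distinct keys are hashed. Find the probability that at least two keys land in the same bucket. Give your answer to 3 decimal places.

0.943

It's easier to compute the probability that all 53 are distinct.
P(all distinct) = 500/500 · 499/500 · ··· · 448/500 ≈ 0.057.
So the probability of at least one match is 1 − 0.057 = 0.943.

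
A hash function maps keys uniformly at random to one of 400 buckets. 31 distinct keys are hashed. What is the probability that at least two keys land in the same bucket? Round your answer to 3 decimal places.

It's easier to compute the probability that all 31 are distinct.
P(all distinct) = 400/400 · 399/400 · ··· · 370/400 ≈ 0.303.
So the probability of at least one match is 1 − 0.303 = 0.697.

0.697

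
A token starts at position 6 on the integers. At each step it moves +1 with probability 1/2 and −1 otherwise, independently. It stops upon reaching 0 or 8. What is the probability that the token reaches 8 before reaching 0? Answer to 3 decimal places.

0.750

With a fair step, P(i) = ½P(i−1) + ½P(i+1) with P(0)=0, P(8)=1 has the linear solution P(i) = i/8.
P(6) = 6/8 = 3/4 ≈ 0.750.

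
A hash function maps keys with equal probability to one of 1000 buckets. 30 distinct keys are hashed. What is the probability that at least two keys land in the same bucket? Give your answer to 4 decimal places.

0.3555

It's easier to compute the probability that all 30 are distinct.
P(all distinct) = 1000/1000 · 999/1000 · ··· · 971/1000 ≈ 0.6445.
So the probability of at least one match is 1 − 0.6445 = 0.3555.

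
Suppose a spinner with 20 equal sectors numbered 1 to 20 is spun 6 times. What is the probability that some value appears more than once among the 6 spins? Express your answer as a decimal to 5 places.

0.56395

P(all 6 different) = 20/20 · 19/20 · ··· · 15/20 ≈ 0.43605.
P(at least two equal) = 1 − 0.43605 = 0.56395.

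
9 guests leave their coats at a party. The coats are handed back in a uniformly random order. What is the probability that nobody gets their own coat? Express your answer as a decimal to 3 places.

This is the derangement probability: permutations of 9 with no fixed point.
D(9) = 9! · (1 − 1/1! + 1/2! − ··· + (−1)^9/9!) = 133496.
P = 133496/362880 = 16687/45360 ≈ 0.368.

0.368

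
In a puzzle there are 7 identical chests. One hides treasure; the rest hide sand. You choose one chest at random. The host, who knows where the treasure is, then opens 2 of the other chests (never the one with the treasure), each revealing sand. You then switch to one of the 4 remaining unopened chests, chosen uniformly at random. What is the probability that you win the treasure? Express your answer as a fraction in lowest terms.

Your original chest holds the treasure with probability 1/7, so the other 6 collectively hold it with probability 6/7.
The host can always find 2 empty chests to open, so the reveals don't change that 6/7; it is now spread over the 4 remaining unopened chests.
P(win by switching) = (6/7) · (1/4) = 3/14.

3/14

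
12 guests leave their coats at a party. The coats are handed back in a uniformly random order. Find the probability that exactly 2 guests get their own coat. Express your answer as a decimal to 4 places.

0.1839

Choose which 2 of the 12 are fixed: C(12,2) = 66 ways.
The remaining 10 must have no fixed point: D(10) = 1334961.
P = 66·1334961/479001600 = 16481/89600 ≈ 0.1839.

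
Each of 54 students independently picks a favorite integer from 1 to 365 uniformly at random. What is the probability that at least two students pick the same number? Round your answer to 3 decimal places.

0.984

It's easier to compute the probability that all 54 are distinct.
P(all distinct) = 365/365 · 364/365 · ··· · 312/365 ≈ 0.016.
So the probability of at least one match is 1 − 0.016 = 0.984.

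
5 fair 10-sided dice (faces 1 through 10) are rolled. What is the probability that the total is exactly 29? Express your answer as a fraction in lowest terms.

47/800

There are 10^5 = 100000 equally likely outcomes.
The number of ordered 5-tuples from {1,…,10} summing to 29 is 5875.
P(sum = 29) = 5875/100000 = 47/800.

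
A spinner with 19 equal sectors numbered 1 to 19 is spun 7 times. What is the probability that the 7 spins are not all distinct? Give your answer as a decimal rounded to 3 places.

0.716

P(all 7 different) = 19/19 · 18/19 · ··· · 13/19 ≈ 0.284.
P(at least two equal) = 1 − 0.284 = 0.716.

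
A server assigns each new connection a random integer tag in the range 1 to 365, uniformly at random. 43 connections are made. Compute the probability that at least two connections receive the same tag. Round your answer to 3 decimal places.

0.924

It's easier to compute the probability that all 43 are distinct.
P(all distinct) = 365/365 · 364/365 · ··· · 323/365 ≈ 0.076.
So the probability of at least one match is 1 − 0.076 = 0.924.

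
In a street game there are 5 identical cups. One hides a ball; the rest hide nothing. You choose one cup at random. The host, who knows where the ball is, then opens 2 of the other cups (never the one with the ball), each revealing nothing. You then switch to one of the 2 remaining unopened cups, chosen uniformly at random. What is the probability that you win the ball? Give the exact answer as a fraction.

2/5

Your original cup holds the ball with probability 1/5, so the other 4 collectively hold it with probability 4/5.
The host can always find 2 empty cups to open, so the reveals don't change that 4/5; it is now spread over the 2 remaining unopened cups.
P(win by switching) = (4/5) · (1/2) = 2/5.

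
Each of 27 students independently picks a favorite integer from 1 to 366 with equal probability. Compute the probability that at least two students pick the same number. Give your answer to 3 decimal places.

0.626

It's easier to compute the probability that all 27 are distinct.
P(all distinct) = 366/366 · 365/366 · ··· · 340/366 ≈ 0.374.
So the probability of at least one match is 1 − 0.374 = 0.626.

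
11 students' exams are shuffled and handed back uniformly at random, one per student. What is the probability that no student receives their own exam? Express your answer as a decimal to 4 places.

This is the derangement probability: permutations of 11 with no fixed point.
D(11) = 11! · (1 − 1/1! + 1/2! − ··· + (−1)^11/11!) = 14684570.
P = 14684570/39916800 = 1468457/3991680 ≈ 0.3679.

0.3679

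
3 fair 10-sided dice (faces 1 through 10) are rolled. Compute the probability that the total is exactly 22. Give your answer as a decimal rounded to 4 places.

There are 10^3 = 1000 equally likely outcomes.
The number of ordered 3-tuples from {1,…,10} summing to 22 is 45.
P(sum = 22) = 45/1000 = 9/200 ≈ 0.0450.

0.0450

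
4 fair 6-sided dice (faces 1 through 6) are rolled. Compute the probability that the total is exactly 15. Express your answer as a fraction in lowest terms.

35/324

There are 6^4 = 1296 equally likely outcomes.
The number of ordered 4-tuples from {1,…,6} summing to 15 is 140.
P(sum = 15) = 140/1296 = 35/324.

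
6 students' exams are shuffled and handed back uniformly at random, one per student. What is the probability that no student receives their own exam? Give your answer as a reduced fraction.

53/144

This is the derangement probability: permutations of 6 with no fixed point.
D(6) = 6! · (1 − 1/1! + 1/2! − ··· + (−1)^6/6!) = 265.
P = 265/720 = 53/144.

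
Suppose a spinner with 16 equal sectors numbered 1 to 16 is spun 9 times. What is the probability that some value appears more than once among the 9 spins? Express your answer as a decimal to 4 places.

P(all 9 different) = 16/16 · 15/16 · ··· · 8/16 ≈ 0.0604.
P(at least two equal) = 1 − 0.0604 = 0.9396.

0.9396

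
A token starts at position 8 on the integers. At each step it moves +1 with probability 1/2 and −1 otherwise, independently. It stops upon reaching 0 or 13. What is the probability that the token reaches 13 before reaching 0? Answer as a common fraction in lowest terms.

With a fair step, P(i) = ½P(i−1) + ½P(i+1) with P(0)=0, P(13)=1 has the linear solution P(i) = i/13.
P(8) = 8/13.

8/13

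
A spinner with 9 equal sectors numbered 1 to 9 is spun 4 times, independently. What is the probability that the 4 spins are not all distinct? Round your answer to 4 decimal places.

0.5391

P(all 4 different) = 9/9 · 8/9 · ··· · 6/9 ≈ 0.4609.
P(at least two equal) = 1 − 0.4609 = 0.5391.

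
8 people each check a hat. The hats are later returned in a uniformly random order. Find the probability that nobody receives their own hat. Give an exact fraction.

2119/5760

This is the derangement probability: permutations of 8 with no fixed point.
D(8) = 8! · (1 − 1/1! + 1/2! − ··· + (−1)^8/8!) = 14833.
P = 14833/40320 = 2119/5760.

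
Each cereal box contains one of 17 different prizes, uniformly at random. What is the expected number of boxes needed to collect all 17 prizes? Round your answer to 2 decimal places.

58.47

After i distinct types are collected, each trial gives a new one with probability (17−i)/17, so the expected wait for the next new type is 17/(17−i).
E = 17/17 + 17/16 + 17/15 + 17/14 + 17/13 + 17/12 + 17/11 + 17/10 + 17/9 + 17/8 + 17/7 + 17/6 + 17/5 + 17/4 + 17/3 + 17/2 + 17/1 = 42142223/720720 ≈ 58.47.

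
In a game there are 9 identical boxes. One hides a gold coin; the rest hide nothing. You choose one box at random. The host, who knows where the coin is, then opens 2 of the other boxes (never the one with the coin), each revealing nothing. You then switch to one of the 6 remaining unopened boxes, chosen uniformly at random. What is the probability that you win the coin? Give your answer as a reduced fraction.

Your original box holds the coin with probability 1/9, so the other 8 collectively hold it with probability 8/9.
The host can always find 2 empty boxes to open, so the reveals don't change that 8/9; it is now spread over the 6 remaining unopened boxes.
P(win by switching) = (8/9) · (1/6) = 4/27.

4/27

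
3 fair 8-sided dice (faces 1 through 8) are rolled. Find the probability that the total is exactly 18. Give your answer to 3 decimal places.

There are 8^3 = 512 equally likely outcomes.
The number of ordered 3-tuples from {1,…,8} summing to 18 is 28.
P(sum = 18) = 28/512 = 7/128 ≈ 0.055.

0.055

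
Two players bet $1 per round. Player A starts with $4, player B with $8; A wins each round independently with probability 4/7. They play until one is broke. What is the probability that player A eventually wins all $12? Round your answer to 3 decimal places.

Let r = q/p = (3/7)/(4/7) = 3/4. The recurrence P(i) = p·P(i+1) + q·P(i−1) with P(0)=0, P(12)=1 gives P(i) = (1 − r^i)/(1 − r^12).
P(4) = (1 − (3/4)^4) / (1 − (3/4)^12) = 65536/92833 ≈ 0.706.

0.706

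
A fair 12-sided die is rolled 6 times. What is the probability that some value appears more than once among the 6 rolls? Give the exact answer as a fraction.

P(all 6 different) = 12/12 · 11/12 · ··· · 7/12 = 385/1728.
P(at least two equal) = 1 − 385/1728 = 1343/1728.

1343/1728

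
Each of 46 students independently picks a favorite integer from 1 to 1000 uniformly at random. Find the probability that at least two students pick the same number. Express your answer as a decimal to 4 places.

It's easier to compute the probability that all 46 are distinct.
P(all distinct) = 1000/1000 · 999/1000 · ··· · 955/1000 ≈ 0.3496.
So the probability of at least one match is 1 − 0.3496 = 0.6504.

0.6504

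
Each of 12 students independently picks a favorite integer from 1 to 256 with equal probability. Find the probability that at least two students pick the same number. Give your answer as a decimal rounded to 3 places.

It's easier to compute the probability that all 12 are distinct.
P(all distinct) = 256/256 · 255/256 · ··· · 245/256 ≈ 0.770.
So the probability of at least one match is 1 − 0.770 = 0.230.

0.230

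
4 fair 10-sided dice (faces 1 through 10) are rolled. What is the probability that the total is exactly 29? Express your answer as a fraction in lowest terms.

87/2500

There are 10^4 = 10000 equally likely outcomes.
The number of ordered 4-tuples from {1,…,10} summing to 29 is 348.
P(sum = 29) = 348/10000 = 87/2500.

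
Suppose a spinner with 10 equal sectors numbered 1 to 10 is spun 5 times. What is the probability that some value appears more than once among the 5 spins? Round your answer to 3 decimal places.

0.698

P(all 5 different) = 10/10 · 9/10 · ··· · 6/10 ≈ 0.302.
P(at least two equal) = 1 − 0.302 = 0.698.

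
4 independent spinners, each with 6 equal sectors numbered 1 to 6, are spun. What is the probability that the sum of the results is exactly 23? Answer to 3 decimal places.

There are 6^4 = 1296 equally likely outcomes.
The number of ordered 4-tuples from {1,…,6} summing to 23 is 4.
P(sum = 23) = 4/1296 = 1/324 ≈ 0.003.

0.003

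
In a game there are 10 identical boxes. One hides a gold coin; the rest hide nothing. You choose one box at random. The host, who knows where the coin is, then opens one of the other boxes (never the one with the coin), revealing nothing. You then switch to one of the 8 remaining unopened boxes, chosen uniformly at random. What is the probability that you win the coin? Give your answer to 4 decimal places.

0.1125

Your original box holds the coin with probability 1/10, so the other 9 collectively hold it with probability 9/10.
The host can always find an empty box to open, so this doesn't change that 9/10; it is now spread over the 8 remaining unopened boxes.
P(win by switching) = (9/10) · (1/8) = 9/80 ≈ 0.1125.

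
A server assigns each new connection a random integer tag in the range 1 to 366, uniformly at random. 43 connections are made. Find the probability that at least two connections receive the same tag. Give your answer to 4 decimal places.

0.9234

It's easier to compute the probability that all 43 are distinct.
P(all distinct) = 366/366 · 365/366 · ··· · 324/366 ≈ 0.0766.
So the probability of at least one match is 1 − 0.0766 = 0.9234.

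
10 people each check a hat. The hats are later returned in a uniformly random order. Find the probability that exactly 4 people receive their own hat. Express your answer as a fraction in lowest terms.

53/3456

Choose which 4 of the 10 are fixed: C(10,4) = 210 ways.
The remaining 6 must have no fixed point: D(6) = 265.
P = 210·265/3628800 = 53/3456.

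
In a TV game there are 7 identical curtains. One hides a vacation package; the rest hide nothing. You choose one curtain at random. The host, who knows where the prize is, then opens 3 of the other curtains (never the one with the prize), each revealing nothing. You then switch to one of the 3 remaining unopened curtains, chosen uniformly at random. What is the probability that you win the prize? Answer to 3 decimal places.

Your original curtain holds the prize with probability 1/7, so the other 6 collectively hold it with probability 6/7.
The host can always find 3 empty curtains to open, so the reveals don't change that 6/7; it is now spread over the 3 remaining unopened curtains.
P(win by switching) = (6/7) · (1/3) = 2/7 ≈ 0.286.

0.286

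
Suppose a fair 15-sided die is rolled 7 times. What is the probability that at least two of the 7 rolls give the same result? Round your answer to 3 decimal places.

P(all 7 different) = 15/15 · 14/15 · ··· · 9/15 ≈ 0.190.
P(at least two equal) = 1 − 0.190 = 0.810.

0.810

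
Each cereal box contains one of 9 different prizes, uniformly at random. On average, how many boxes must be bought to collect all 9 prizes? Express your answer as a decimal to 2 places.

25.46

After i distinct types are collected, each trial gives a new one with probability (9−i)/9, so the expected wait for the next new type is 9/(9−i).
E = 9/9 + 9/8 + 9/7 + 9/6 + 9/5 + 9/4 + 9/3 + 9/2 + 9/1 = 7129/280 ≈ 25.46.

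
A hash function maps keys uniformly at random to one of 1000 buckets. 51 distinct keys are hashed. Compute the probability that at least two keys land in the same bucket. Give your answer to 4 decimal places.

It's easier to compute the probability that all 51 are distinct.
P(all distinct) = 1000/1000 · 999/1000 · ··· · 950/1000 ≈ 0.2733.
So the probability of at least one match is 1 − 0.2733 = 0.7267.

0.7267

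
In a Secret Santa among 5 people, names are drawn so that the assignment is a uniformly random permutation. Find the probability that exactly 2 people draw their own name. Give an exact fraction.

1/6

Choose which 2 of the 5 are fixed: C(5,2) = 10 ways.
The remaining 3 must have no fixed point: D(3) = 2.
P = 10·2/120 = 1/6.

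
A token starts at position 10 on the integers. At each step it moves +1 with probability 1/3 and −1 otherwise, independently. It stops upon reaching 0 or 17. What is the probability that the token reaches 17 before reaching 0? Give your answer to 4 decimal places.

0.0078

Let r = q/p = (2/3)/(1/3) = 2. The recurrence P(i) = p·P(i+1) + q·P(i−1) with P(0)=0, P(17)=1 gives P(i) = (1 − r^i)/(1 − r^17).
P(10) = (1 − (2)^10) / (1 − (2)^17) = 1023/131071 ≈ 0.0078.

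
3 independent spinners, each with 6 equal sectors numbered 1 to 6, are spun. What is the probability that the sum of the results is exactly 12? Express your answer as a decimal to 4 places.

0.1157

There are 6^3 = 216 equally likely outcomes.
The number of ordered 3-tuples from {1,…,6} summing to 12 is 25.
P(sum = 12) = 25/216 ≈ 0.1157.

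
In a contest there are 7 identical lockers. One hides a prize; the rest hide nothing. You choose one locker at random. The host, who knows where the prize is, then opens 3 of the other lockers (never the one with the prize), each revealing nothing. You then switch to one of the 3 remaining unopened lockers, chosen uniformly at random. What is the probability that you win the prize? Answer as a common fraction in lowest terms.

2/7

Your original locker holds the prize with probability 1/7, so the other 6 collectively hold it with probability 6/7.
The host can always find 3 empty lockers to open, so the reveals don't change that 6/7; it is now spread over the 3 remaining unopened lockers.
P(win by switching) = (6/7) · (1/3) = 2/7.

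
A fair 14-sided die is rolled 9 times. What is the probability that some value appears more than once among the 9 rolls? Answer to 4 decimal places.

0.9648

P(all 9 different) = 14/14 · 13/14 · ··· · 6/14 ≈ 0.0352.
P(at least two equal) = 1 − 0.0352 = 0.9648.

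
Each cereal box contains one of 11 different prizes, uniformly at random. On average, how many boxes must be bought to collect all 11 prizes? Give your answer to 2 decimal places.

33.22

After i distinct types are collected, each trial gives a new one with probability (11−i)/11, so the expected wait for the next new type is 11/(11−i).
E = 11/11 + 11/10 + 11/9 + 11/8 + 11/7 + 11/6 + 11/5 + 11/4 + 11/3 + 11/2 + 11/1 = 83711/2520 ≈ 33.22.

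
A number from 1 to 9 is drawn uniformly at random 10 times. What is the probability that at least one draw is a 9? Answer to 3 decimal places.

0.692

P(no draw is a 9) = (8/9)^10 ≈ 0.308.
P(at least one) = 1 − 0.308 = 0.692.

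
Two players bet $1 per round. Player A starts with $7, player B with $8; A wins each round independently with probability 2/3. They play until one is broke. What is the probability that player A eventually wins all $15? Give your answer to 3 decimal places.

0.992

Let r = q/p = (1/3)/(2/3) = 1/2. The recurrence P(i) = p·P(i+1) + q·P(i−1) with P(0)=0, P(15)=1 gives P(i) = (1 − r^i)/(1 − r^15).
P(7) = (1 − (1/2)^7) / (1 − (1/2)^15) = 32512/32767 ≈ 0.992.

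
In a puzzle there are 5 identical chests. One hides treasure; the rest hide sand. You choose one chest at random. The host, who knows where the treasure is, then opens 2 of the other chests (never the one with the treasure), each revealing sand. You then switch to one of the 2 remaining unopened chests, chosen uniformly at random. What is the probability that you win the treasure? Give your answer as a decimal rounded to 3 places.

0.400

Your original chest holds the treasure with probability 1/5, so the other 4 collectively hold it with probability 4/5.
The host can always find 2 empty chests to open, so the reveals don't change that 4/5; it is now spread over the 2 remaining unopened chests.
P(win by switching) = (4/5) · (1/2) = 2/5 ≈ 0.400.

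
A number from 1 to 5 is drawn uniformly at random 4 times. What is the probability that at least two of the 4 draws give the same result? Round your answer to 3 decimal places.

P(all 4 different) = 5/5 · 4/5 · ··· · 2/5 ≈ 0.192.
P(at least two equal) = 1 − 0.192 = 0.808.

0.808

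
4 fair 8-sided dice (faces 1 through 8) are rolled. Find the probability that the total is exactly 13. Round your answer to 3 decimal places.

0.050

There are 8^4 = 4096 equally likely outcomes.
The number of ordered 4-tuples from {1,…,8} summing to 13 is 204.
P(sum = 13) = 204/4096 = 51/1024 ≈ 0.050.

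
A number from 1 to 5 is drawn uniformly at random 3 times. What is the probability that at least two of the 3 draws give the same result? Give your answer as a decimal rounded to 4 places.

0.5200

P(all 3 different) = 5/5 · 4/5 · ··· · 3/5 ≈ 0.4800.
P(at least two equal) = 1 − 0.4800 = 0.5200.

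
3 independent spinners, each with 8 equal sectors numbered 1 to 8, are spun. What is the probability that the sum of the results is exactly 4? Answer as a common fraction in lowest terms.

3/512

There are 8^3 = 512 equally likely outcomes.
The number of ordered 3-tuples from {1,…,8} summing to 4 is 3.
P(sum = 4) = 3/512.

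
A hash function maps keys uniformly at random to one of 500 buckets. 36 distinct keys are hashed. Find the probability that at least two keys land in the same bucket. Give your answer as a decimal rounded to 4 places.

0.7250

It's easier to compute the probability that all 36 are distinct.
P(all distinct) = 500/500 · 499/500 · ··· · 465/500 ≈ 0.2750.
So the probability of at least one match is 1 − 0.2750 = 0.7250.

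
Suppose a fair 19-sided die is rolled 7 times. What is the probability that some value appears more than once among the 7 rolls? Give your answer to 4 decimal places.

P(all 7 different) = 19/19 · 18/19 · ··· · 13/19 ≈ 0.2841.
P(at least two equal) = 1 − 0.2841 = 0.7159.

0.7159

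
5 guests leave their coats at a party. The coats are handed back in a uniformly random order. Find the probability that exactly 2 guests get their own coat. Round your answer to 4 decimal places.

0.1667

Choose which 2 of the 5 are fixed: C(5,2) = 10 ways.
The remaining 3 must have no fixed point: D(3) = 2.
P = 10·2/120 = 1/6 ≈ 0.1667.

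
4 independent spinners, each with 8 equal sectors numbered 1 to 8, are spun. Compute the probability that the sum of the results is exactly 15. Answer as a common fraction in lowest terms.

71/1024

There are 8^4 = 4096 equally likely outcomes.
The number of ordered 4-tuples from {1,…,8} summing to 15 is 284.
P(sum = 15) = 284/4096 = 71/1024.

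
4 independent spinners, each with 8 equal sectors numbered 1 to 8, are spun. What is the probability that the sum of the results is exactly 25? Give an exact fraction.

There are 8^4 = 4096 equally likely outcomes.
The number of ordered 4-tuples from {1,…,8} summing to 25 is 120.
P(sum = 25) = 120/4096 = 15/512.

15/512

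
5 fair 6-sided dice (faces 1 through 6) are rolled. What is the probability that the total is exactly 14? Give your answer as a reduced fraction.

5/72

There are 6^5 = 7776 equally likely outcomes.
The number of ordered 5-tuples from {1,…,6} summing to 14 is 540.
P(sum = 14) = 540/7776 = 5/72.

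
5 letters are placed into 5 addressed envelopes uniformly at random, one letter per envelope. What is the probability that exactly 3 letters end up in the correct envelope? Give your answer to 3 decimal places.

0.083

Choose which 3 of the 5 are fixed: C(5,3) = 10 ways.
The remaining 2 must have no fixed point: D(2) = 1.
P = 10·1/120 = 1/12 ≈ 0.083.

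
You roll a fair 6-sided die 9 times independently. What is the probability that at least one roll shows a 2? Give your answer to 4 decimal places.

P(no roll shows a 2) = (5/6)^9 ≈ 0.1938.
P(at least one) = 1 − 0.1938 = 0.8062.

0.8062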